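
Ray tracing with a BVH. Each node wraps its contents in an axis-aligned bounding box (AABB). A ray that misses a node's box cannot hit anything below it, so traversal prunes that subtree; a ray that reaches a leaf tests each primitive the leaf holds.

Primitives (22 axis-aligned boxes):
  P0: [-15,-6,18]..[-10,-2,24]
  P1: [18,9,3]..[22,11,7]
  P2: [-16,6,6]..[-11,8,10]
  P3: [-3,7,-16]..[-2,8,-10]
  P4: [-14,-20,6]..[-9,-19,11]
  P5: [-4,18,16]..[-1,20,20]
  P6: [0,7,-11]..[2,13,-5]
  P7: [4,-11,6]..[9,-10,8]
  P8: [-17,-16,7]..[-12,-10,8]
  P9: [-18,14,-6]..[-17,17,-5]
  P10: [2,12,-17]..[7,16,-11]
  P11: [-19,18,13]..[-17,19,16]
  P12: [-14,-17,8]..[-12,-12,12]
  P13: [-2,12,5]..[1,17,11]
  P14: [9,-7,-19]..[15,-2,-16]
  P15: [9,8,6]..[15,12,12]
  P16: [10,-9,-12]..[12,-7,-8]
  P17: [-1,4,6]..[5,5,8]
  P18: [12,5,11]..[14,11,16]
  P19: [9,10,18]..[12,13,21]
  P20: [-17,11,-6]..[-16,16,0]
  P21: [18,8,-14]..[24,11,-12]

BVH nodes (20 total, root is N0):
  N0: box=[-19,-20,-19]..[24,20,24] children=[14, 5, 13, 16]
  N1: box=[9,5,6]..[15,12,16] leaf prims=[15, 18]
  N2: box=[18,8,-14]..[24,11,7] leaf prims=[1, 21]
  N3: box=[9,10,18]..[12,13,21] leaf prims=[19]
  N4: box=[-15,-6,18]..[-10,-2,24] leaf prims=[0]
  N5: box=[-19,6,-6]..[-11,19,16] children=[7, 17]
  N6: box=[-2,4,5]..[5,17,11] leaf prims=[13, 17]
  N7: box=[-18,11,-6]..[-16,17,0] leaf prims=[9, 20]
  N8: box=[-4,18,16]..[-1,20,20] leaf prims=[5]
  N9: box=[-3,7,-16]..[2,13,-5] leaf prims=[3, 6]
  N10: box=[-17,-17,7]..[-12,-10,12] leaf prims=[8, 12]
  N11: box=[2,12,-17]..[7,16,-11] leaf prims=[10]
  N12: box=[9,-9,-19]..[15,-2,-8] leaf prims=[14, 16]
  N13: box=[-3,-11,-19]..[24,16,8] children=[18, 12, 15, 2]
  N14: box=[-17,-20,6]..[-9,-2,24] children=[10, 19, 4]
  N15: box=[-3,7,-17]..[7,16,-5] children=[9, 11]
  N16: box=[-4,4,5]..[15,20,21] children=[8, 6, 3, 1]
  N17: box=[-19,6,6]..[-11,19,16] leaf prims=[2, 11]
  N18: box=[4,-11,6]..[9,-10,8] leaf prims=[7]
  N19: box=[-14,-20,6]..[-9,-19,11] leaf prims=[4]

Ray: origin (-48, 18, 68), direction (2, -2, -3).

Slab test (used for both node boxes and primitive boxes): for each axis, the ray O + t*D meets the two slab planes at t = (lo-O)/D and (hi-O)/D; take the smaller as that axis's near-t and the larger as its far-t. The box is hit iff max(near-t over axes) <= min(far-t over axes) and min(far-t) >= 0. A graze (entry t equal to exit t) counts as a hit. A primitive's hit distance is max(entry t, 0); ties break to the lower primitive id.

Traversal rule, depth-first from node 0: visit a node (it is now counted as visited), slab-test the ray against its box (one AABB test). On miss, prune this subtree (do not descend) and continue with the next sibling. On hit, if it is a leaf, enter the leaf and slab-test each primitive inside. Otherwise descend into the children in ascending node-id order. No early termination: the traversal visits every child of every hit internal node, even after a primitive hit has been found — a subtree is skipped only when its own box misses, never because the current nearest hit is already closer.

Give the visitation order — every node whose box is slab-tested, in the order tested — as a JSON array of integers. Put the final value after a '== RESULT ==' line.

Walk:
N0 x:[29/2,36] y:[-1,19] z:[44/3,29] -> hit [44/3,19], descend [5, 13, 14, 16]
  N5 x:[29/2,37/2] y:[-1/2,6] z:[52/3,74/3] -> miss, prune
  N13 x:[45/2,36] y:[1,29/2] z:[20,29] -> miss, prune
  N14 x:[31/2,39/2] y:[10,19] z:[44/3,62/3] -> hit [31/2,19], descend [4, 10, 19]
    N4 x:[33/2,19] y:[10,12] z:[44/3,50/3] -> miss, prune
    N10 x:[31/2,18] y:[14,35/2] z:[56/3,61/3] -> miss, prune
    N19 x:[17,39/2] y:[37/2,19] z:[19,62/3] -> hit [19,19] leaf, test {P4@t=19}
  N16 x:[22,63/2] y:[-1,7] z:[47/3,21] -> miss, prune

order=[0, 5, 13, 14, 4, 10, 19, 16]  |boxes|=8  |leaves|=1  hit=P4

== RESULT ==
[0, 5, 13, 14, 4, 10, 19, 16]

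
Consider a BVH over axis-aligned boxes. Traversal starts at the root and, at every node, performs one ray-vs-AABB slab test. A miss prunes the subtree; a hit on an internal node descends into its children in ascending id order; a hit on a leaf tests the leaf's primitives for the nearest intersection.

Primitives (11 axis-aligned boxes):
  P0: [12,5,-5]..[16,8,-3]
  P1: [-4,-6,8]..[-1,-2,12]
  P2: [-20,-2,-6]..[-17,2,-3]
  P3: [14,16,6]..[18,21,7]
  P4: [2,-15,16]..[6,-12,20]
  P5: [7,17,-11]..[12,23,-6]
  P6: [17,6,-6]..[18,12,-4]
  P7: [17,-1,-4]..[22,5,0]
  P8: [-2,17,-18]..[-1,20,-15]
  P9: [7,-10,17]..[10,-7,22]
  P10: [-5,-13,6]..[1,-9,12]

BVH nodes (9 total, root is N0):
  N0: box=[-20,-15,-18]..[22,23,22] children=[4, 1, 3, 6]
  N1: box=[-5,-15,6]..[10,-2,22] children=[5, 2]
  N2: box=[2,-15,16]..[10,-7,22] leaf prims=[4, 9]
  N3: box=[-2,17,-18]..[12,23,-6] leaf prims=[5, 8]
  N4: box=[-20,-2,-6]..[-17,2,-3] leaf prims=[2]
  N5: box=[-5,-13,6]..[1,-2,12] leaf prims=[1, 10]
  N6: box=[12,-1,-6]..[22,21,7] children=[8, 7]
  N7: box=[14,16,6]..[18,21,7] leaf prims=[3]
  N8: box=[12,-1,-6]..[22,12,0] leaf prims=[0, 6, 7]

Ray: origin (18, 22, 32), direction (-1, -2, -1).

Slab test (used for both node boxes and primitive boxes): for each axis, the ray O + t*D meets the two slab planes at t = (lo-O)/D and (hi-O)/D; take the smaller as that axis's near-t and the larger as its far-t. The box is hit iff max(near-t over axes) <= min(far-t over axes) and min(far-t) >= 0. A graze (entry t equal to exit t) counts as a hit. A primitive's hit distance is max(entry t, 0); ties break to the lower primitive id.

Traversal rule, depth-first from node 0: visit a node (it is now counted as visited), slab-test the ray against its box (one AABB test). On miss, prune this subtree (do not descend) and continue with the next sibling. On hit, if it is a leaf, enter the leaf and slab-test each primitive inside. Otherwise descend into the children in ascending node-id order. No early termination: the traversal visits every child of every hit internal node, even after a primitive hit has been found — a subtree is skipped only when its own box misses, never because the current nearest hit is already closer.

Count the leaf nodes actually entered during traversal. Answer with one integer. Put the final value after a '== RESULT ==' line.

Walk:
N0 x:[-4,38] y:[-1/2,37/2] z:[10,50] -> hit [10,37/2], descend [1, 3, 4, 6]
  N1 x:[8,23] y:[12,37/2] z:[10,26] -> hit [12,37/2], descend [2, 5]
    N2 x:[8,16] y:[29/2,37/2] z:[10,16] -> hit [29/2,16] leaf, test {P4(miss), P9(miss)}
    N5 x:[17,23] y:[12,35/2] z:[20,26] -> miss, prune
  N3 x:[6,20] y:[-1/2,5/2] z:[38,50] -> miss, prune
  N4 x:[35,38] y:[10,12] z:[35,38] -> miss, prune
  N6 x:[-4,6] y:[1/2,23/2] z:[25,38] -> miss, prune

order=[0, 1, 2, 5, 3, 4, 6]  |boxes|=7  |leaves|=1  hit=miss

== RESULT ==
1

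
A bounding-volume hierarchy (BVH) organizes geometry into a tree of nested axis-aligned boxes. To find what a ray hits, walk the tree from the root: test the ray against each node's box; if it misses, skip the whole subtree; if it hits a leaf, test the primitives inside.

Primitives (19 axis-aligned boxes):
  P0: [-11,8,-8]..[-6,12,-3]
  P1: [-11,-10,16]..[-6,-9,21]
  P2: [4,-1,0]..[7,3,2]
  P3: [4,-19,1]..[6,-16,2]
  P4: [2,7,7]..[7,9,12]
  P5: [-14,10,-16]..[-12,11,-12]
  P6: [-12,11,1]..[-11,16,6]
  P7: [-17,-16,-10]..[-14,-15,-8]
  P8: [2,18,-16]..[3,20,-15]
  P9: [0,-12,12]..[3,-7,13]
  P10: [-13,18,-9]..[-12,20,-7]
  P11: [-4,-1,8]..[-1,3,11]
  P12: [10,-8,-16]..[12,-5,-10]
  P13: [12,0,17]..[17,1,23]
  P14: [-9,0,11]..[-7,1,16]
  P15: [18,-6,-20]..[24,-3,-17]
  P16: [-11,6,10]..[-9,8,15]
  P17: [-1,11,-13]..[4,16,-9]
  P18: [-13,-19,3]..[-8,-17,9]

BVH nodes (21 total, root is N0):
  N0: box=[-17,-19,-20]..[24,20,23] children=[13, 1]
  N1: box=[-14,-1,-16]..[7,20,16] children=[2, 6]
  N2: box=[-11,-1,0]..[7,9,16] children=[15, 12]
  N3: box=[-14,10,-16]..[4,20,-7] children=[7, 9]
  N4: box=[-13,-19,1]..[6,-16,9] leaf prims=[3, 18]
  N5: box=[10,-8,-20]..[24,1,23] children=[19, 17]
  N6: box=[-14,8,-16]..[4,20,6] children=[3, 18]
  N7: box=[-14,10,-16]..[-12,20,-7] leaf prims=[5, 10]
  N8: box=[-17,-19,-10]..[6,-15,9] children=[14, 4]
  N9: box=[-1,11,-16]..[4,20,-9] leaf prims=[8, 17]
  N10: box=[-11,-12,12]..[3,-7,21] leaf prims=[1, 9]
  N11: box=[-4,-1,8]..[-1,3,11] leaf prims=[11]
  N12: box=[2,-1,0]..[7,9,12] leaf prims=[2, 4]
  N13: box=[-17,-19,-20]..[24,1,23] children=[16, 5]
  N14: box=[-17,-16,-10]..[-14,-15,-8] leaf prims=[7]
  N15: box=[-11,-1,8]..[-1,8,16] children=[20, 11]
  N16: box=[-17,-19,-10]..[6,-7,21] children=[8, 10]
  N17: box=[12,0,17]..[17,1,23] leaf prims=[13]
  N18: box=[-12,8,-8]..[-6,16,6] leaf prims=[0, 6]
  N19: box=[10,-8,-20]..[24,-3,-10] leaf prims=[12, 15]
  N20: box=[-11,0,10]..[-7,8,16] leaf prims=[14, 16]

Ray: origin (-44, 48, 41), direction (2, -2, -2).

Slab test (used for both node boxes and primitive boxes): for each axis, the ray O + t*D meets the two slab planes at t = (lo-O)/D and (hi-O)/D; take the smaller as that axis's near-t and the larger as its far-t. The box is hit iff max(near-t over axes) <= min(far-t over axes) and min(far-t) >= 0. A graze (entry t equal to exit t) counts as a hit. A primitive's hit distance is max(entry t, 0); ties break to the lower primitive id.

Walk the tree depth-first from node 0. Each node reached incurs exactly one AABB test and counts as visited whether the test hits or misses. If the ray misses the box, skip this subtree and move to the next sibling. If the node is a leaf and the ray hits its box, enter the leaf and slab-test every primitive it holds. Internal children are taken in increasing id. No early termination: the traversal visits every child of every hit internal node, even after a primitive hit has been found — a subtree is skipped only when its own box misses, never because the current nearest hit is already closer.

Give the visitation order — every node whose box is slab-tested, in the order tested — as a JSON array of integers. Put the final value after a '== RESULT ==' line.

Walk:
N0 x:[27/2,34] y:[14,67/2] z:[9,61/2] -> hit [14,61/2], descend [1, 13]
  N1 x:[15,51/2] y:[14,49/2] z:[25/2,57/2] -> hit [15,49/2], descend [2, 6]
    N2 x:[33/2,51/2] y:[39/2,49/2] z:[25/2,41/2] -> hit [39/2,41/2], descend [12, 15]
      N12 x:[23,51/2] y:[39/2,49/2] z:[29/2,41/2] -> miss, prune
      N15 x:[33/2,43/2] y:[20,49/2] z:[25/2,33/2] -> miss, prune
    N6 x:[15,24] y:[14,20] z:[35/2,57/2] -> hit [35/2,20], descend [3, 18]
      N3 x:[15,24] y:[14,19] z:[24,57/2] -> miss, prune
      N18 x:[16,19] y:[16,20] z:[35/2,49/2] -> hit [35/2,19] leaf, test {P0(miss), P6(miss)}
  N13 x:[27/2,34] y:[47/2,67/2] z:[9,61/2] -> hit [47/2,61/2], descend [5, 16]
    N5 x:[27,34] y:[47/2,28] z:[9,61/2] -> hit [27,28], descend [17, 19]
      N17 x:[28,61/2] y:[47/2,24] z:[9,12] -> miss, prune
      N19 x:[27,34] y:[51/2,28] z:[51/2,61/2] -> hit [27,28] leaf, test {P12@t=27, P15(miss)}
    N16 x:[27/2,25] y:[55/2,67/2] z:[10,51/2] -> miss, prune

13 AABB tests over nodes [0, 1, 2, 12, 15, 6, 3, 18, 13, 5, 17, 19, 16]; 2 leaves entered; closest P12.

== RESULT ==
[0, 1, 2, 12, 15, 6, 3, 18, 13, 5, 17, 19, 16]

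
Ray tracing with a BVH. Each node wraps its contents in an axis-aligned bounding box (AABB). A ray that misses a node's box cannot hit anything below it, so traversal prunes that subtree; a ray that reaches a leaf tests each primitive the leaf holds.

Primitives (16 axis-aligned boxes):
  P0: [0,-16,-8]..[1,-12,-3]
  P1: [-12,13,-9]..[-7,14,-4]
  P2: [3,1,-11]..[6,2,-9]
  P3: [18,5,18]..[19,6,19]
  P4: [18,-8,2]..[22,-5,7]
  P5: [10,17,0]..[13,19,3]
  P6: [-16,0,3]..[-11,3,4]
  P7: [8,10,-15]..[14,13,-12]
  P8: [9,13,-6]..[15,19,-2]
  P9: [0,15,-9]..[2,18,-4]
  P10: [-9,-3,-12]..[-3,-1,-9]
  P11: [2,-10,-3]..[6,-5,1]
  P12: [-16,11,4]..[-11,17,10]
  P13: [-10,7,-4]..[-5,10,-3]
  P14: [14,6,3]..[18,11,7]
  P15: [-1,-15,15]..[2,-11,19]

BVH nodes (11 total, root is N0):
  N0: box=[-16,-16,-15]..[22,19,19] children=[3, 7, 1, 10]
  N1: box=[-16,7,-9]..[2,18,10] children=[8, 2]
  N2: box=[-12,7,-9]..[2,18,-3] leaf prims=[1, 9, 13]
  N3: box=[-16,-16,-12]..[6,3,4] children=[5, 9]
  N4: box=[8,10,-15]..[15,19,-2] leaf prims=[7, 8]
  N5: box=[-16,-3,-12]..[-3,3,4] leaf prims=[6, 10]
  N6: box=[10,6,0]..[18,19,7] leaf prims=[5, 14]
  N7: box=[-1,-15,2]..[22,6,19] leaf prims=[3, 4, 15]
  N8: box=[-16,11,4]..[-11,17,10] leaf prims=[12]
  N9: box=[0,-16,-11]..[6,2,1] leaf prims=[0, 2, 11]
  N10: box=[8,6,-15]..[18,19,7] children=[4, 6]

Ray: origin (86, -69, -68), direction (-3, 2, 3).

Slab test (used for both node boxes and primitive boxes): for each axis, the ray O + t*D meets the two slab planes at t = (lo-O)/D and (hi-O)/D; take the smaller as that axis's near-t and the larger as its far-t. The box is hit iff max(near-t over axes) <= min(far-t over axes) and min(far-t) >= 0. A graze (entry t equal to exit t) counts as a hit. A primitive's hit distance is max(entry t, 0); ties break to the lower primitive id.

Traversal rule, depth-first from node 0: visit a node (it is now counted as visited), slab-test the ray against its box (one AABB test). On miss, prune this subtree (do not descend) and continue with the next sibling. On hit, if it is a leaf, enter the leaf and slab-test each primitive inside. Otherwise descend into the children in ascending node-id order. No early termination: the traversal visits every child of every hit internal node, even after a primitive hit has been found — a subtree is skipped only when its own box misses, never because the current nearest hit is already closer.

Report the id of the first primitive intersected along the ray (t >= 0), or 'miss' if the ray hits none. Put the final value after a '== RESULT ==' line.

Traverse from the root:
N0 x:[64/3,34] y:[53/2,44] z:[53/3,29] -> hit [53/2,29], descend [1, 3, 7, 10]
  N1 x:[28,34] y:[38,87/2] z:[59/3,26] -> miss, prune
  N3 x:[80/3,34] y:[53/2,36] z:[56/3,24] -> miss, prune
  N7 x:[64/3,29] y:[27,75/2] z:[70/3,29] -> hit [27,29] leaf, test {P3(miss), P4(miss), P15@t=28}
  N10 x:[68/3,26] y:[75/2,44] z:[53/3,25] -> miss, prune

Summary -> nodes [0, 1, 3, 7, 10]; box-tests=5; leaf-entries=1; first=P15

== RESULT ==
15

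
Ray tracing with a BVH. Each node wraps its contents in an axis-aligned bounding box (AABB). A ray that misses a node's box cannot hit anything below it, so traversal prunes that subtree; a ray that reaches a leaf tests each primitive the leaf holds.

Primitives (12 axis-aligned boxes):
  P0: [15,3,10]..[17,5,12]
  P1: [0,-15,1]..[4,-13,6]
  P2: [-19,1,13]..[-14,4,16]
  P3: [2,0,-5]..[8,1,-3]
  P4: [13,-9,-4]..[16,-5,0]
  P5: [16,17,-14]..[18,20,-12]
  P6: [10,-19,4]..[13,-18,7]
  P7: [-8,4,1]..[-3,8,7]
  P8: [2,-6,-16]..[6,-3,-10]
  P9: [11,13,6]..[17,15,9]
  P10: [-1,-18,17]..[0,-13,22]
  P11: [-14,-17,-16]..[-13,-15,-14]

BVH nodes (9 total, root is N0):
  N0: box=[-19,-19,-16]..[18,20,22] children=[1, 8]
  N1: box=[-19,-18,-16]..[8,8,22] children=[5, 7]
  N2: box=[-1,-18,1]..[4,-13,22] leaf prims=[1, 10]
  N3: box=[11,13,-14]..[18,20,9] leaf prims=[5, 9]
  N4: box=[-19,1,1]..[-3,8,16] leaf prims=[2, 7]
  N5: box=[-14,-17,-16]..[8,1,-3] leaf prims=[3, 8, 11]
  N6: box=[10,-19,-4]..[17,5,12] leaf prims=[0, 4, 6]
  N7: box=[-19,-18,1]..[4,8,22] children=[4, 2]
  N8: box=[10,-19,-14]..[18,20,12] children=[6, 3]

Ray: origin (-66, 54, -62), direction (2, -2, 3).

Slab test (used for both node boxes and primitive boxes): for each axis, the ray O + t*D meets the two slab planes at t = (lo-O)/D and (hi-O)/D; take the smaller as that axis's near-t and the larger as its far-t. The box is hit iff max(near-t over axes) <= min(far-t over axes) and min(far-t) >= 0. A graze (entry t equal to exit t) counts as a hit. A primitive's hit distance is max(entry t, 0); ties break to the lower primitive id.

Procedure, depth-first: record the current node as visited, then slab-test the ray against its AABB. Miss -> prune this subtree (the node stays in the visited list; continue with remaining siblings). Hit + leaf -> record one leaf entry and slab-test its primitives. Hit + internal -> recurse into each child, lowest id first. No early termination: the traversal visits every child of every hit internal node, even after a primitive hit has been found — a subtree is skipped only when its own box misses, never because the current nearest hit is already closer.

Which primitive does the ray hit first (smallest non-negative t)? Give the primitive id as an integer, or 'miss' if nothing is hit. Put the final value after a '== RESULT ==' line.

Traverse from the root:
N0 x:[47/2,42] y:[17,73/2] z:[46/3,28] -> hit [47/2,28], descend [1, 8]
  N1 x:[47/2,37] y:[23,36] z:[46/3,28] -> hit [47/2,28], descend [5, 7]
    N5 x:[26,37] y:[53/2,71/2] z:[46/3,59/3] -> miss, prune
    N7 x:[47/2,35] y:[23,36] z:[21,28] -> hit [47/2,28], descend [2, 4]
      N2 x:[65/2,35] y:[67/2,36] z:[21,28] -> miss, prune
      N4 x:[47/2,63/2] y:[23,53/2] z:[21,26] -> hit [47/2,26] leaf, test {P2@t=25, P7(miss)}
  N8 x:[38,42] y:[17,73/2] z:[16,74/3] -> miss, prune

order=[0, 1, 5, 7, 2, 4, 8]  |boxes|=7  |leaves|=1  hit=P2

== RESULT ==
2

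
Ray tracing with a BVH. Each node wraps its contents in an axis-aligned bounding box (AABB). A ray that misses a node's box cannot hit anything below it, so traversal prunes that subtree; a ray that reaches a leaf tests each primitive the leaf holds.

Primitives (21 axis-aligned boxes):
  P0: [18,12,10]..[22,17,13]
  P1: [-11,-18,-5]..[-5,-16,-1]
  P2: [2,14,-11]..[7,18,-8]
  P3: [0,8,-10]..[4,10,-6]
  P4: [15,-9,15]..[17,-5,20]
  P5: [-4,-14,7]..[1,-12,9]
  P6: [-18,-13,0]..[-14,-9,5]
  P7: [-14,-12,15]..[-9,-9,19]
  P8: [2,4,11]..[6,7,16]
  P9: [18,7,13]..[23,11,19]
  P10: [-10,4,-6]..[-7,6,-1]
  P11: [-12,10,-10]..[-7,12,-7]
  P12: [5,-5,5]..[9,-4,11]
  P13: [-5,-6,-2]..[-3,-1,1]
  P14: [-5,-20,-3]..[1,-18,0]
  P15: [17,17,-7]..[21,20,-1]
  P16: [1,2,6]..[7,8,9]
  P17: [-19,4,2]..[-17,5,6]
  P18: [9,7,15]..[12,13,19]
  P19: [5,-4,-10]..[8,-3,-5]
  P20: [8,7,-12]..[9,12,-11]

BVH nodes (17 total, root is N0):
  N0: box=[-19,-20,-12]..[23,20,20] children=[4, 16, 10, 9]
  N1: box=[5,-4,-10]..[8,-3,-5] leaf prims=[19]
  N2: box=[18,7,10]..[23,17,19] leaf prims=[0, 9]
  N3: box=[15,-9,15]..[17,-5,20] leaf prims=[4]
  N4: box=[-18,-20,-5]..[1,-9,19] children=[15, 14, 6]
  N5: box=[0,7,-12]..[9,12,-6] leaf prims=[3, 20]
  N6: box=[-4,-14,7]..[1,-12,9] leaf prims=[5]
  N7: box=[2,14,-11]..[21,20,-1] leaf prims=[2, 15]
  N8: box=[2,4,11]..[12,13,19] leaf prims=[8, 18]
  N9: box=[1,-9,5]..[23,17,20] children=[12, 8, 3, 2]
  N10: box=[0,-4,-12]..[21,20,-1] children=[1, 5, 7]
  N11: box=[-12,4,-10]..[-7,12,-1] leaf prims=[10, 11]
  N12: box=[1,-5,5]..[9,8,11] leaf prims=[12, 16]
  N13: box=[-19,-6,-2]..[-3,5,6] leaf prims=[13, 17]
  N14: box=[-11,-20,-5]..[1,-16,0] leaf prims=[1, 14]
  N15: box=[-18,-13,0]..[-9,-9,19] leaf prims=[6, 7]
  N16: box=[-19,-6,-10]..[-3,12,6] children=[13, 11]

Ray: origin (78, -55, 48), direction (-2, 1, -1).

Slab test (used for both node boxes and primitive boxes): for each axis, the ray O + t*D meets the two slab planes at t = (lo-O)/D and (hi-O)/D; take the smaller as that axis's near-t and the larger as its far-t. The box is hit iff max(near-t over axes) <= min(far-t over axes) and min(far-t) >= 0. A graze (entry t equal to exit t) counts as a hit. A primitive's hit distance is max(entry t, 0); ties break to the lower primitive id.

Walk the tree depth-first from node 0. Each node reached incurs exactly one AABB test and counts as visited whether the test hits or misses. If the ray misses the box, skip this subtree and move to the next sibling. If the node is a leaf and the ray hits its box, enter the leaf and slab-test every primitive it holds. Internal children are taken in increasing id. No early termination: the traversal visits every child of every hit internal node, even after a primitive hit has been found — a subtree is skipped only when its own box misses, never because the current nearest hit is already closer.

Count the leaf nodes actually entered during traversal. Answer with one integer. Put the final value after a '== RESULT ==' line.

Traverse from the root:
N0 x:[55/2,97/2] y:[35,75] z:[28,60] -> hit [35,97/2], descend [4, 9, 10, 16]
  N4 x:[77/2,48] y:[35,46] z:[29,53] -> hit [77/2,46], descend [6, 14, 15]
    N6 x:[77/2,41] y:[41,43] z:[39,41] -> hit [41,41] leaf, test {P5@t=41}
    N14 x:[77/2,89/2] y:[35,39] z:[48,53] -> miss, prune
    N15 x:[87/2,48] y:[42,46] z:[29,48] -> hit [87/2,46] leaf, test {P6@t=46, P7(miss)}
  N9 x:[55/2,77/2] y:[46,72] z:[28,43] -> miss, prune
  N10 x:[57/2,39] y:[51,75] z:[49,60] -> miss, prune
  N16 x:[81/2,97/2] y:[49,67] z:[42,58] -> miss, prune

8 AABB tests over nodes [0, 4, 6, 14, 15, 9, 10, 16]; 2 leaves entered; closest P5.

== RESULT ==
2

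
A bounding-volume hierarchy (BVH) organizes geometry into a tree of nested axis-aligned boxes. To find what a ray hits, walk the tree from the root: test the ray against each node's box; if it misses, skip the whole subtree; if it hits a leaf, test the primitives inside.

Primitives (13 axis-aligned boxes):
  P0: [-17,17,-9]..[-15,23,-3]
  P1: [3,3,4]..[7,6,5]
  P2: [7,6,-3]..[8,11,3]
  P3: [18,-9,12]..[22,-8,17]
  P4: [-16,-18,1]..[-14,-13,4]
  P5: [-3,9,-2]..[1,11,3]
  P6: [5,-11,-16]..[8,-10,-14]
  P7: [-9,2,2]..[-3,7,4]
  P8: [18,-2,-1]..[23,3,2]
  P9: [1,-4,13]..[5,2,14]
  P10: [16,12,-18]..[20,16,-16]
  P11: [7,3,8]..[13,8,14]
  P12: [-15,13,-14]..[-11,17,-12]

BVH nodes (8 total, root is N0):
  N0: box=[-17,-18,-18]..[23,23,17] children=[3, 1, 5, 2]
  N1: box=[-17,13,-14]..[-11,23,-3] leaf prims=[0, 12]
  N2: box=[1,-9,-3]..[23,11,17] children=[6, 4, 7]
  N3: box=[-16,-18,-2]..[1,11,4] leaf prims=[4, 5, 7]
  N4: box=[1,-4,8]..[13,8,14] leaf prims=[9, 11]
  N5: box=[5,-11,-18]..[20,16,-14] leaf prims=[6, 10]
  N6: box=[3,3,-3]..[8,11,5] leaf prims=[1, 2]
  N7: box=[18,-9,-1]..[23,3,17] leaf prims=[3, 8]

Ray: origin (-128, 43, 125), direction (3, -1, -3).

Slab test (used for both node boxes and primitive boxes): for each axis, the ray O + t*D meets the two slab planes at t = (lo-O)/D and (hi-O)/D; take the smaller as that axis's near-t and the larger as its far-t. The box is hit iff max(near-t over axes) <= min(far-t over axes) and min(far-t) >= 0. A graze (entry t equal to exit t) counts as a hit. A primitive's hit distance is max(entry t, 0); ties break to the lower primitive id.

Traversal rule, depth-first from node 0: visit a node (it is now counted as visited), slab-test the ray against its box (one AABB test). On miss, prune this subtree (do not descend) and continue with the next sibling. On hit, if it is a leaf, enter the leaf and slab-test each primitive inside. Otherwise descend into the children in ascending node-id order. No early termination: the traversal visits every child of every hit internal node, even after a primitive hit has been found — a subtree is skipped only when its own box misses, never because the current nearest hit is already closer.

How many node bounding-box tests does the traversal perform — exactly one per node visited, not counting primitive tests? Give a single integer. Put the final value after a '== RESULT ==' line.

Walk:
N0 x:[37,151/3] y:[20,61] z:[36,143/3] -> hit [37,143/3], descend [1, 2, 3, 5]
  N1 x:[37,39] y:[20,30] z:[128/3,139/3] -> miss, prune
  N2 x:[43,151/3] y:[32,52] z:[36,128/3] -> miss, prune
  N3 x:[112/3,43] y:[32,61] z:[121/3,127/3] -> hit [121/3,127/3] leaf, test {P4(miss), P5(miss), P7@t=121/3}
  N5 x:[133/3,148/3] y:[27,54] z:[139/3,143/3] -> hit [139/3,143/3] leaf, test {P6(miss), P10(miss)}

Summary -> nodes [0, 1, 2, 3, 5]; box-tests=5; leaf-entries=2; first=P7

== RESULT ==
5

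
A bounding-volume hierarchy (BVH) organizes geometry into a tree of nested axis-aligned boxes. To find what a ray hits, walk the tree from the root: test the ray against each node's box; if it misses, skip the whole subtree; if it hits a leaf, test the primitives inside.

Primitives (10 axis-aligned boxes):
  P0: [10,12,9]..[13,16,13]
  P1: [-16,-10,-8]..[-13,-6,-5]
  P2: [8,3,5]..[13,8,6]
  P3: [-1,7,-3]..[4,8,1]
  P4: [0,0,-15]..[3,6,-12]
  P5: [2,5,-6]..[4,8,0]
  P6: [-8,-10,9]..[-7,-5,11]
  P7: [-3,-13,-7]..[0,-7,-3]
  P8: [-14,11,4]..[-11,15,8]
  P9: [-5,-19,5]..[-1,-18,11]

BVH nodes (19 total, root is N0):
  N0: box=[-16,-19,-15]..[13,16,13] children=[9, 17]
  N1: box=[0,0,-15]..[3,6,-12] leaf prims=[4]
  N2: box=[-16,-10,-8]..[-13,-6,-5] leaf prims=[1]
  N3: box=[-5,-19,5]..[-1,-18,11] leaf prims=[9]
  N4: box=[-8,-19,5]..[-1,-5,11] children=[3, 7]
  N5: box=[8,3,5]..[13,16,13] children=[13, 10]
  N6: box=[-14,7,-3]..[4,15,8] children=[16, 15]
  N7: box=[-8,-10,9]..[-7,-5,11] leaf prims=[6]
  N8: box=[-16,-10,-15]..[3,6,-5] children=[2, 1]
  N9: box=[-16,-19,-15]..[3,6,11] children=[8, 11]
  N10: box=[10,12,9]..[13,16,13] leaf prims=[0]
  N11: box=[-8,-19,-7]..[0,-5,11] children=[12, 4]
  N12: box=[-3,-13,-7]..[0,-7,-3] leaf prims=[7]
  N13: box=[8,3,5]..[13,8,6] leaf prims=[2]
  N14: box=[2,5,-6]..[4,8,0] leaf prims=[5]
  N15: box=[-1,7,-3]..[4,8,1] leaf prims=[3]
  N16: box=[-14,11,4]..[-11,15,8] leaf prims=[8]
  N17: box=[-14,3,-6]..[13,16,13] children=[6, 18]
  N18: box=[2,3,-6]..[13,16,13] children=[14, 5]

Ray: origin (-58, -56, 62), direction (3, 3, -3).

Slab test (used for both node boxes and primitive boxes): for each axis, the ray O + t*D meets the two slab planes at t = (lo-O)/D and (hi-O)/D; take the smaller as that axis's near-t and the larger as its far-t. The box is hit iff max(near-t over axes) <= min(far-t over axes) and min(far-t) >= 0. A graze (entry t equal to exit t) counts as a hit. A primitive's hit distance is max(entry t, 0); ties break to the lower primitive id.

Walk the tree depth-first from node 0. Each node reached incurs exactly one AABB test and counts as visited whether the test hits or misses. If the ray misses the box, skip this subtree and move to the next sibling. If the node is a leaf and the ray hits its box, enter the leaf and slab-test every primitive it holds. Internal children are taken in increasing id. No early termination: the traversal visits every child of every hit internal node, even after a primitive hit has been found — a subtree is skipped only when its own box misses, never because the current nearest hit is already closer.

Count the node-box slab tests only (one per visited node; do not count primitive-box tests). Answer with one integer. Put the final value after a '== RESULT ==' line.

Trace the traversal:
N0 x:[14,71/3] y:[37/3,24] z:[49/3,77/3] -> hit [49/3,71/3], descend [9, 17]
  N9 x:[14,61/3] y:[37/3,62/3] z:[17,77/3] -> hit [17,61/3], descend [8, 11]
    N8 x:[14,61/3] y:[46/3,62/3] z:[67/3,77/3] -> miss, prune
    N11 x:[50/3,58/3] y:[37/3,17] z:[17,23] -> hit [17,17], descend [4, 12]
      N4 x:[50/3,19] y:[37/3,17] z:[17,19] -> hit [17,17], descend [3, 7]
        N3 x:[53/3,19] y:[37/3,38/3] z:[17,19] -> miss, prune
        N7 x:[50/3,17] y:[46/3,17] z:[17,53/3] -> hit [17,17] leaf, test {P6@t=17}
      N12 x:[55/3,58/3] y:[43/3,49/3] z:[65/3,23] -> miss, prune
  N17 x:[44/3,71/3] y:[59/3,24] z:[49/3,68/3] -> hit [59/3,68/3], descend [6, 18]
    N6 x:[44/3,62/3] y:[21,71/3] z:[18,65/3] -> miss, prune
    N18 x:[20,71/3] y:[59/3,24] z:[49/3,68/3] -> hit [20,68/3], descend [5, 14]
      N5 x:[22,71/3] y:[59/3,24] z:[49/3,19] -> miss, prune
      N14 x:[20,62/3] y:[61/3,64/3] z:[62/3,68/3] -> hit [62/3,62/3] leaf, test {P5@t=62/3}

Summary -> nodes [0, 9, 8, 11, 4, 3, 7, 12, 17, 6, 18, 5, 14]; box-tests=13; leaf-entries=2; first=P6

== RESULT ==
13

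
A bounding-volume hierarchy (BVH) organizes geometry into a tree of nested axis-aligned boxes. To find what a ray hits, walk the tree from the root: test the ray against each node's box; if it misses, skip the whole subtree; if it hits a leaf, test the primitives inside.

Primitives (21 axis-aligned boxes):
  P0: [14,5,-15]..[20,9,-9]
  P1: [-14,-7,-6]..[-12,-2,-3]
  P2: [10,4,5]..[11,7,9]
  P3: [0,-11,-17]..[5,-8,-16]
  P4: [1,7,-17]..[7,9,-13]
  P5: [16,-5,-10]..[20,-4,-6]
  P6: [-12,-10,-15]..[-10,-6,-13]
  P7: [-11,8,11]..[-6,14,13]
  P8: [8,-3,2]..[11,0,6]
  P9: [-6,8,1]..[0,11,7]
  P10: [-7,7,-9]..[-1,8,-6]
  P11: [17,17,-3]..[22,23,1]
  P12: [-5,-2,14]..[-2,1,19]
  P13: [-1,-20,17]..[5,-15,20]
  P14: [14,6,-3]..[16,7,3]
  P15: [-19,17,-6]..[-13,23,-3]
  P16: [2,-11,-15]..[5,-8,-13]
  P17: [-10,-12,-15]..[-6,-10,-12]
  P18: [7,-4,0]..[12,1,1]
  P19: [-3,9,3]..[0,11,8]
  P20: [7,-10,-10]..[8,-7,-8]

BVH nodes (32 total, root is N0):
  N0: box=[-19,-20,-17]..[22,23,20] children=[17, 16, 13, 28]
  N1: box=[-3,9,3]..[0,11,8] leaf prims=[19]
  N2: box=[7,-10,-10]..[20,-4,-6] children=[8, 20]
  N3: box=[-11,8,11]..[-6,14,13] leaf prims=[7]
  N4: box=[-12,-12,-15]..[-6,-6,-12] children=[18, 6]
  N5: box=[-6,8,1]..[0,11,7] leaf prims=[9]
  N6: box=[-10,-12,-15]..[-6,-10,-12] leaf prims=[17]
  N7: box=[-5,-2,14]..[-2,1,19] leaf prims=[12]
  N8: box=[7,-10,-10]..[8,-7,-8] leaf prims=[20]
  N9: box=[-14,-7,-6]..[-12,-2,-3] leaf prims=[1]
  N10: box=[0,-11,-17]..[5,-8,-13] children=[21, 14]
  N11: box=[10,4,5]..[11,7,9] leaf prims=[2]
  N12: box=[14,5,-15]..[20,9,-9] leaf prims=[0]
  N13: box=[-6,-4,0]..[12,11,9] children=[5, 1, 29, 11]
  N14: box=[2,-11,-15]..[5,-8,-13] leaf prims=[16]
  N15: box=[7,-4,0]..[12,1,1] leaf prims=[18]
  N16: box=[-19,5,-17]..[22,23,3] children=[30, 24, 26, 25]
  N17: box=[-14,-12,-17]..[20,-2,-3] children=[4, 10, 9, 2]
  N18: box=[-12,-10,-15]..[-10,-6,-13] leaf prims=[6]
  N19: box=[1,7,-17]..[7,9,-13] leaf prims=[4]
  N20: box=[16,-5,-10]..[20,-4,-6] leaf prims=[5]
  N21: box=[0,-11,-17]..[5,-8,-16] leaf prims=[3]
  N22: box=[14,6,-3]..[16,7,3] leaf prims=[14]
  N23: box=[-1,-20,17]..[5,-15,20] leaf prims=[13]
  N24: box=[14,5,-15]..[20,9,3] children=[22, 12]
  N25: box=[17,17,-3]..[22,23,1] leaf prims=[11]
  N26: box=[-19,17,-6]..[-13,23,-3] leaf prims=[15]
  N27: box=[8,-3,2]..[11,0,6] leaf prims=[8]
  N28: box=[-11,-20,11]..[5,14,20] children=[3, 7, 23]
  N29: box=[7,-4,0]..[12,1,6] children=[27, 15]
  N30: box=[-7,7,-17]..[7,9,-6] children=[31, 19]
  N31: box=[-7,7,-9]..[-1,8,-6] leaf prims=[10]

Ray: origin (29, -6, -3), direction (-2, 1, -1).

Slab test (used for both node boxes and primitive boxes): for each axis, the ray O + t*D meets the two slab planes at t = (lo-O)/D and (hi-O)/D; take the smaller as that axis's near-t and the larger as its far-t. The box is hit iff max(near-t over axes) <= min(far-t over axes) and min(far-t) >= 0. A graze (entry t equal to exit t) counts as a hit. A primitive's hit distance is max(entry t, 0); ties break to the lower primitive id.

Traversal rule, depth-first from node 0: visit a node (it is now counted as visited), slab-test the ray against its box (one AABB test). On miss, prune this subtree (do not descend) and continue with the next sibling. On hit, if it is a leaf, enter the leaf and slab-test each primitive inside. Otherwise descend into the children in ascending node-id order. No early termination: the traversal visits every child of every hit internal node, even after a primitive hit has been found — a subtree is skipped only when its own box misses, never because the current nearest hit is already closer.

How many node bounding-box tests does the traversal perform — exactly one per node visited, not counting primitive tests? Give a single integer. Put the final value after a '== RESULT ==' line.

Walk:
N0 x:[7/2,24] y:[-14,29] z:[-23,14] -> hit [7/2,14], descend [13, 16, 17, 28]
  N13 x:[17/2,35/2] y:[2,17] z:[-12,-3] -> miss, prune
  N16 x:[7/2,24] y:[11,29] z:[-6,14] -> hit [11,14], descend [24, 25, 26, 30]
    N24 x:[9/2,15/2] y:[11,15] z:[-6,12] -> miss, prune
    N25 x:[7/2,6] y:[23,29] z:[-4,0] -> miss, prune
    N26 x:[21,24] y:[23,29] z:[0,3] -> miss, prune
    N30 x:[11,18] y:[13,15] z:[3,14] -> hit [13,14], descend [19, 31]
      N19 x:[11,14] y:[13,15] z:[10,14] -> hit [13,14] leaf, test {P4@t=13}
      N31 x:[15,18] y:[13,14] z:[3,6] -> miss, prune
  N17 x:[9/2,43/2] y:[-6,4] z:[0,14] -> miss, prune
  N28 x:[12,20] y:[-14,20] z:[-23,-14] -> miss, prune

Summary -> nodes [0, 13, 16, 24, 25, 26, 30, 19, 31, 17, 28]; box-tests=11; leaf-entries=1; first=P4

== RESULT ==
11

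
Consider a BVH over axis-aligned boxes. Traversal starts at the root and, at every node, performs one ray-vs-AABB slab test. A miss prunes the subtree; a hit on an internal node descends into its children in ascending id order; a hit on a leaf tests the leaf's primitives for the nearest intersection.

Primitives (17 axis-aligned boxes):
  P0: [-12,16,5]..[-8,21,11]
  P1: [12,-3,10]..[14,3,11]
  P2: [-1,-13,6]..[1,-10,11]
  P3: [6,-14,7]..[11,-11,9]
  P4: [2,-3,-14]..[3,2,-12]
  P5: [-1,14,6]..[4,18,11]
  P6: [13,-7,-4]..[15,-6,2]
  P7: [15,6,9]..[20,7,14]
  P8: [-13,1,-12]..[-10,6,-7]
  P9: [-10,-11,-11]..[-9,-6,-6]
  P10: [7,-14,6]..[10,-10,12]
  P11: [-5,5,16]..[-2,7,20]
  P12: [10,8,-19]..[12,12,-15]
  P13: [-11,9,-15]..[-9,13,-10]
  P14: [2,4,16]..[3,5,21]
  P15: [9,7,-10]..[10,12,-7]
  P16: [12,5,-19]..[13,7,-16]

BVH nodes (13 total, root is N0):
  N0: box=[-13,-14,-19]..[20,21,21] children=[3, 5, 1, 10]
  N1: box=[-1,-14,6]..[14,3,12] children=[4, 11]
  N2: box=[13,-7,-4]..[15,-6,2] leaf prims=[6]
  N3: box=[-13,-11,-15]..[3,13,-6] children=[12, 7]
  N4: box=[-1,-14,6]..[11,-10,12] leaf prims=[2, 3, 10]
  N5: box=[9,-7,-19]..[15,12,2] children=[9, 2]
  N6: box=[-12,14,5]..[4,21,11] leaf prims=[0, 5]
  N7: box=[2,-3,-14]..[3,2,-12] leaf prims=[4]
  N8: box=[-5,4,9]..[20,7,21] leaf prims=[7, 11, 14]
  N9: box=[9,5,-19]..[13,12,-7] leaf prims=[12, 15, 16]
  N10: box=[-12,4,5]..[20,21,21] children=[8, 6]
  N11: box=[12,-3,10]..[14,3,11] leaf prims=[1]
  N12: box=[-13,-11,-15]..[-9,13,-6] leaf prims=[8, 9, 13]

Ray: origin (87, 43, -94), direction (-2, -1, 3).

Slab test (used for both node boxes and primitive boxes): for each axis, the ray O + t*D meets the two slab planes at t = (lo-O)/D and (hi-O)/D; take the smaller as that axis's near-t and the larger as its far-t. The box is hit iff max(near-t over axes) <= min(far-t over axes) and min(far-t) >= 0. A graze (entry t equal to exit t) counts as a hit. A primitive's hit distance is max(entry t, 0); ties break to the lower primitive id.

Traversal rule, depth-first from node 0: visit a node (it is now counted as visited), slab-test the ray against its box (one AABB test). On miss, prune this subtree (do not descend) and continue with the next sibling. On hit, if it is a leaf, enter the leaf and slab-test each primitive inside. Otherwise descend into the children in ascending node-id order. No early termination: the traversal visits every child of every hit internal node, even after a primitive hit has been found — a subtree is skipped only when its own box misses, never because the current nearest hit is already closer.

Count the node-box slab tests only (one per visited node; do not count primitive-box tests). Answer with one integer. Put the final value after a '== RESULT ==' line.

Trace the traversal:
N0 x:[67/2,50] y:[22,57] z:[25,115/3] -> hit [67/2,115/3], descend [1, 3, 5, 10]
  N1 x:[73/2,44] y:[40,57] z:[100/3,106/3] -> miss, prune
  N3 x:[42,50] y:[30,54] z:[79/3,88/3] -> miss, prune
  N5 x:[36,39] y:[31,50] z:[25,32] -> miss, prune
  N10 x:[67/2,99/2] y:[22,39] z:[33,115/3] -> hit [67/2,115/3], descend [6, 8]
    N6 x:[83/2,99/2] y:[22,29] z:[33,35] -> miss, prune
    N8 x:[67/2,46] y:[36,39] z:[103/3,115/3] -> hit [36,115/3] leaf, test {P7@t=36, P11(miss), P14(miss)}

Summary -> nodes [0, 1, 3, 5, 10, 6, 8]; box-tests=7; leaf-entries=1; first=P7

== RESULT ==
7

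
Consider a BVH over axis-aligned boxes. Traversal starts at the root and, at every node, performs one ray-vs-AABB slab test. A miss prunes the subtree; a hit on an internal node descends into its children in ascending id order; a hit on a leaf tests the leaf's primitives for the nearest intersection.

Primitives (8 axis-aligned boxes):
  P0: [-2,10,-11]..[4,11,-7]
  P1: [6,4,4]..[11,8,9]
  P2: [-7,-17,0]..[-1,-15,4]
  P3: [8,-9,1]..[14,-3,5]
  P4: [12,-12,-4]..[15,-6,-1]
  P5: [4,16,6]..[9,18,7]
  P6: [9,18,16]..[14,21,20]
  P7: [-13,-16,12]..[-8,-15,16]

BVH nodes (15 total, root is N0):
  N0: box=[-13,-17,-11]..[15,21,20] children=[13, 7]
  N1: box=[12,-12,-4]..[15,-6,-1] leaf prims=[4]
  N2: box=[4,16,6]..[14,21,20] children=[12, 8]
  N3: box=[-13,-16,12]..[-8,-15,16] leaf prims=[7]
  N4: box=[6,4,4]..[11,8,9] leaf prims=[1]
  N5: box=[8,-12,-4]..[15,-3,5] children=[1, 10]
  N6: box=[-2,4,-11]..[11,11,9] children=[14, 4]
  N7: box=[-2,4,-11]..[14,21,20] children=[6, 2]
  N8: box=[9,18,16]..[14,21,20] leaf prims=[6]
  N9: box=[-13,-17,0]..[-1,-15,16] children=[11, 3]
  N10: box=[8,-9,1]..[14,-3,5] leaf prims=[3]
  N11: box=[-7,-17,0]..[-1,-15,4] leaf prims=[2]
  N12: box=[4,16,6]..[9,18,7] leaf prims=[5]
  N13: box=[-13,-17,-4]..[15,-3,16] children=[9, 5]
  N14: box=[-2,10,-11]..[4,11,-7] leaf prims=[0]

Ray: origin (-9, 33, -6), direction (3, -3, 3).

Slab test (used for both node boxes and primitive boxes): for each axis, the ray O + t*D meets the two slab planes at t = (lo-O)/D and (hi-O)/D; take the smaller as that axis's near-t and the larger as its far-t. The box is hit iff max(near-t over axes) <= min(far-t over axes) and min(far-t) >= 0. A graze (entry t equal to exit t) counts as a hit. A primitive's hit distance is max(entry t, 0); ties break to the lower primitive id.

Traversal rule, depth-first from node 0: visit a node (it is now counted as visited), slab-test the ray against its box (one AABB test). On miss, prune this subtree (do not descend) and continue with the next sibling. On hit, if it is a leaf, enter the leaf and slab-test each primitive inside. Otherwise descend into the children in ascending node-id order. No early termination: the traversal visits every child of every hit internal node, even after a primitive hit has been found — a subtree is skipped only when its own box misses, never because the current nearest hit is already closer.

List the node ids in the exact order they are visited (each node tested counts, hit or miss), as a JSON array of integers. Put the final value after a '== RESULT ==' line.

Trace the traversal:
N0 x:[-4/3,8] y:[4,50/3] z:[-5/3,26/3] -> hit [4,8], descend [7, 13]
  N7 x:[7/3,23/3] y:[4,29/3] z:[-5/3,26/3] -> hit [4,23/3], descend [2, 6]
    N2 x:[13/3,23/3] y:[4,17/3] z:[4,26/3] -> hit [13/3,17/3], descend [8, 12]
      N8 x:[6,23/3] y:[4,5] z:[22/3,26/3] -> miss, prune
      N12 x:[13/3,6] y:[5,17/3] z:[4,13/3] -> miss, prune
    N6 x:[7/3,20/3] y:[22/3,29/3] z:[-5/3,5] -> miss, prune
  N13 x:[-4/3,8] y:[12,50/3] z:[2/3,22/3] -> miss, prune

order=[0, 7, 2, 8, 12, 6, 13]  |boxes|=7  |leaves|=0  hit=miss

== RESULT ==
[0, 7, 2, 8, 12, 6, 13]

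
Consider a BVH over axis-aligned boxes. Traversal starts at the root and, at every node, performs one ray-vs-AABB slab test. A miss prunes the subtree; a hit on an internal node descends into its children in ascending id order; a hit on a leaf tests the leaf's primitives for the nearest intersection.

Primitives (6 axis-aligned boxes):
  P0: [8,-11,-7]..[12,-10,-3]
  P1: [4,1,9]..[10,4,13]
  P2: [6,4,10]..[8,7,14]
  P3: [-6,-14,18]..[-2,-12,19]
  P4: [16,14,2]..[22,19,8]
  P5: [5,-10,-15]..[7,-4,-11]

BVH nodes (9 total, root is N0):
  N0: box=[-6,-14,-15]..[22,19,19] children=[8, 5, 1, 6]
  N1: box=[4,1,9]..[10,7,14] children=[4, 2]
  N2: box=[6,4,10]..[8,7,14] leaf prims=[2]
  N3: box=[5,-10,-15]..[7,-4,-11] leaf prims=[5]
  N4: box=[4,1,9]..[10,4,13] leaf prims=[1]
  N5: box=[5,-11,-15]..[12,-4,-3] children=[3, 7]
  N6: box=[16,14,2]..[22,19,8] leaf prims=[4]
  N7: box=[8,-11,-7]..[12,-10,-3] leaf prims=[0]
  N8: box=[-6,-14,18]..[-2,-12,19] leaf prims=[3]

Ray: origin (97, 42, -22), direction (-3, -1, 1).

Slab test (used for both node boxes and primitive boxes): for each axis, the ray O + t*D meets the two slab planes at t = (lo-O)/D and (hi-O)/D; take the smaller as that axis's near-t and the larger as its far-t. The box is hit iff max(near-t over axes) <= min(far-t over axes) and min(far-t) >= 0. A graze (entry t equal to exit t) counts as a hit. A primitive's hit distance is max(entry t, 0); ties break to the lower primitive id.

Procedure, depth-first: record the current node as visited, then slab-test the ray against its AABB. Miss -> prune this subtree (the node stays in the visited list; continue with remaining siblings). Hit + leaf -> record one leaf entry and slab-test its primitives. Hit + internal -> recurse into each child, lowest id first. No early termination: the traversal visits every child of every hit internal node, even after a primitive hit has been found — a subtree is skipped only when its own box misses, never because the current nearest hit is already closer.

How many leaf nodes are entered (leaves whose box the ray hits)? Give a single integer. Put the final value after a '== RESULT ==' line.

Traverse from the root:
N0 x:[25,103/3] y:[23,56] z:[7,41] -> hit [25,103/3], descend [1, 5, 6, 8]
  N1 x:[29,31] y:[35,41] z:[31,36] -> miss, prune
  N5 x:[85/3,92/3] y:[46,53] z:[7,19] -> miss, prune
  N6 x:[25,27] y:[23,28] z:[24,30] -> hit [25,27] leaf, test {P4@t=25}
  N8 x:[33,103/3] y:[54,56] z:[40,41] -> miss, prune

5 AABB tests over nodes [0, 1, 5, 6, 8]; 1 leaf entered; closest P4.

== RESULT ==
1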